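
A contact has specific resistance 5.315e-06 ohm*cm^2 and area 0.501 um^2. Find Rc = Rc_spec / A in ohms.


Step 1: Convert area to cm^2: 0.501 um^2 = 5.0100e-09 cm^2
Step 2: Rc = Rc_spec / A = 5.315e-06 / 5.0100e-09
Step 3: Rc = 1.06e+03 ohms

1.06e+03


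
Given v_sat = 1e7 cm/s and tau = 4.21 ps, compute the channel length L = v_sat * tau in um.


Step 1: tau in seconds = 4.21 ps * 1e-12 = 4.2100e-12 s
Step 2: L = v_sat * tau = 1e7 * 4.2100e-12 = 4.2100e-05 cm
Step 3: L in um = 4.2100e-05 * 1e4 = 0.421 um

0.421


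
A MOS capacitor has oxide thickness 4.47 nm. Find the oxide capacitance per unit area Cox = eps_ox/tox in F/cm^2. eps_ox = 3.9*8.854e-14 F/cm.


Step 1: eps_ox = 3.9 * 8.854e-14 = 3.45306e-13 F/cm
Step 2: tox in cm = 4.47 nm * 1e-7 = 4.4700e-07 cm
Step 3: Cox = 3.45306e-13 / 4.4700e-07 = 7.72e-07 F/cm^2

7.72e-07


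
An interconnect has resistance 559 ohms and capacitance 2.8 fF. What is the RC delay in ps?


Step 1: tau = R * C
Step 2: tau = 559 * 2.8 fF = 559 * 2.8e-15 F
Step 3: tau = 1.5652e-12 s = 1.5652 ps

1.5652


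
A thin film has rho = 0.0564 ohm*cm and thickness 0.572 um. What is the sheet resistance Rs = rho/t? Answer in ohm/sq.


Step 1: Convert thickness to cm: t = 0.572 um = 5.7200e-05 cm
Step 2: Rs = rho / t = 0.0564 / 5.7200e-05
Step 3: Rs = 986.0 ohm/sq

986.0


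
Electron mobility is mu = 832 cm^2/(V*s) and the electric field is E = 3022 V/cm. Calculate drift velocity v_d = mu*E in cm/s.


Step 1: v_d = mu * E
Step 2: v_d = 832 * 3022 = 2514304
Step 3: v_d = 2.51e+06 cm/s

2.51e+06


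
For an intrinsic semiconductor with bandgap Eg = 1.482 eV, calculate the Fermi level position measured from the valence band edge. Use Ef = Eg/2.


Step 1: For an intrinsic semiconductor, the Fermi level sits at midgap.
Step 2: Ef = Eg / 2 = 1.482 / 2 = 0.741 eV

0.741


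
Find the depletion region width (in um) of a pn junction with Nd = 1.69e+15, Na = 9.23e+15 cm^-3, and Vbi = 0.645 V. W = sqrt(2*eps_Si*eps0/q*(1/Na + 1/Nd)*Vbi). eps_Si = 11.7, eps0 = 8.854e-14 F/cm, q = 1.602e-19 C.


Step 1: 1/Na + 1/Nd = 1/9.23e+15 + 1/1.69e+15 = 7.00058e-16
Step 2: 2*eps*eps0/q = 2*11.7*8.854e-14/1.602e-19 = 1.293281e+07
Step 3: W^2 = 1.293281e+07 * 7.00058e-16 * 0.645 = 5.83965e-09
Step 4: W = sqrt(5.83965e-09) = 7.642e-05 cm = 0.7642 um

0.7642


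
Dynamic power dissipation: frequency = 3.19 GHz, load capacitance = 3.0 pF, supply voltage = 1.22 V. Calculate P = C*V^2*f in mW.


Step 1: V^2 = 1.22^2 = 1.4884 V^2
Step 2: P = C*V^2*f = 3.0e-12 F * 1.4884 * 3.19e9 Hz
Step 3: P = 1.4243988e-02 W
Step 4: P = 14.244 mW

14.244


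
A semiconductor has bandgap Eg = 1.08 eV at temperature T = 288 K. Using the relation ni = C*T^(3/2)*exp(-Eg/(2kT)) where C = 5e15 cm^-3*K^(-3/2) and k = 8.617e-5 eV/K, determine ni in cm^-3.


Step 1: Compute kT = 8.617e-5 * 288 = 0.02481696 eV
Step 2: Exponent = -Eg/(2kT) = -1.08/(2*0.02481696) = -21.75931
Step 3: T^(3/2) = 288^1.5 = 4887.52
Step 4: ni = 5e15 * 4887.52 * exp(-21.75931) = 8.67e+09 cm^-3

8.67e+09


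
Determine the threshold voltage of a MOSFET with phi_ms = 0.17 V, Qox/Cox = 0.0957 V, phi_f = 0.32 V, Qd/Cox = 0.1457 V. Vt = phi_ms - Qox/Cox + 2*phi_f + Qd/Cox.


Step 1: Vt = phi_ms - Qox/Cox + 2*phi_f + Qd/Cox
Step 2: Vt = 0.17 - 0.0957 + 2*0.32 + 0.1457
Step 3: Vt = 0.17 - 0.0957 + 0.64 + 0.1457
Step 4: Vt = 0.86 V

0.86


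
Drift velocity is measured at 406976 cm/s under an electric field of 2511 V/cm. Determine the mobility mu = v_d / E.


Step 1: mu = v_d / E
Step 2: mu = 406976 / 2511
Step 3: mu = 162.08 cm^2/(V*s)

162.08


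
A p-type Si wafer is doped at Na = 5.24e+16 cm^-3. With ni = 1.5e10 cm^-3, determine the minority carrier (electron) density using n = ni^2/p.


Step 1: Majority hole concentration p ≈ Na = 5.24e+16 cm^-3
Step 2: n = ni^2 / Na = (1.5e10)^2 / 5.24e+16
Step 3: n = 4.29e+03 cm^-3

4.29e+03


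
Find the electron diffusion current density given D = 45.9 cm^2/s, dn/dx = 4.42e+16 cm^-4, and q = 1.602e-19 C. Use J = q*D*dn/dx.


Step 1: J = q * D * (dn/dx)
Step 2: J = 1.602e-19 * 45.9 * 4.42e+16
Step 3: J = 3.25e-01 A/cm^2

3.25e-01


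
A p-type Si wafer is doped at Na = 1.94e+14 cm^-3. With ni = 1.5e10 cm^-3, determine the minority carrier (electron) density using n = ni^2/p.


Step 1: Majority hole concentration p ≈ Na = 1.94e+14 cm^-3
Step 2: n = ni^2 / Na = (1.5e10)^2 / 1.94e+14
Step 3: n = 1.16e+06 cm^-3

1.16e+06


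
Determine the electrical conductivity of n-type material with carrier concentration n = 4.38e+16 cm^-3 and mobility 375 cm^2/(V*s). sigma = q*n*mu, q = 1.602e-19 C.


Step 1: sigma = q * n * mu
Step 2: sigma = 1.602e-19 * 4.38e+16 * 375
Step 3: sigma = 2.631e+00 S/cm

2.631e+00


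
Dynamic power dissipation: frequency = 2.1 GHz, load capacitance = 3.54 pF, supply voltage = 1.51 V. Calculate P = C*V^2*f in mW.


Step 1: V^2 = 1.51^2 = 2.2801 V^2
Step 2: P = C*V^2*f = 3.54e-12 F * 2.2801 * 2.1e9 Hz
Step 3: P = 1.69502634e-02 W
Step 4: P = 16.95 mW

16.95


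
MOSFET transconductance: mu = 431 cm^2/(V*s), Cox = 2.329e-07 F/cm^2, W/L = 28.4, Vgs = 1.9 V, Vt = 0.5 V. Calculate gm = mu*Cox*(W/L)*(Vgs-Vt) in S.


Step 1: Vov = Vgs - Vt = 1.9 - 0.5 = 1.4 V
Step 2: gm = mu * Cox * (W/L) * Vov
Step 3: gm = 431 * 2.329e-07 * 28.4 * 1.4 = 3.99e-03 S

3.99e-03


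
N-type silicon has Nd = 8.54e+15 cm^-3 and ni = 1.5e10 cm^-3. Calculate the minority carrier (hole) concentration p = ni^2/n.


Step 1: Since Nd >> ni, n ≈ Nd = 8.54e+15 cm^-3
Step 2: p = ni^2 / n = (1.5e10)^2 / 8.54e+15
Step 3: p = 2.25e20 / 8.54e+15 = 2.63e+04 cm^-3

2.63e+04


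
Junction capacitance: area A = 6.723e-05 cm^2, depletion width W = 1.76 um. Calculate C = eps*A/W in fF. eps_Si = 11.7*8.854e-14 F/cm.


Step 1: eps_Si = 11.7 * 8.854e-14 = 1.035918e-12 F/cm
Step 2: W in cm = 1.76 * 1e-4 = 1.76e-04 cm
Step 3: C = 1.035918e-12 * 6.723e-05 / 1.76e-04 = 3.957089e-13 F
Step 4: C = 395.71 fF

395.71


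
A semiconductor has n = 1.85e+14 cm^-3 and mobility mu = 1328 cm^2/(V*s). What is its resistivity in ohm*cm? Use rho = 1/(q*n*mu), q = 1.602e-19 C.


Step 1: sigma = q * n * mu = 1.602e-19 * 1.85e+14 * 1328 = 3.93579e-02 S/cm
Step 2: rho = 1 / sigma = 1 / 3.93579e-02 = 25.41 ohm*cm

25.41


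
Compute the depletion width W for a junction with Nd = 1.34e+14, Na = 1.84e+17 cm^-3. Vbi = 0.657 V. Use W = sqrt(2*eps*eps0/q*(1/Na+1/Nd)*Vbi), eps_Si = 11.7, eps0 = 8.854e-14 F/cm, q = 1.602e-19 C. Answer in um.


Step 1: 1/Na + 1/Nd = 1/1.84e+17 + 1/1.34e+14 = 7.46812e-15
Step 2: 2*eps*eps0/q = 2*11.7*8.854e-14/1.602e-19 = 1.293281e+07
Step 3: W^2 = 1.293281e+07 * 7.46812e-15 * 0.657 = 6.34555e-08
Step 4: W = sqrt(6.34555e-08) = 2.519e-04 cm = 2.519 um

2.519


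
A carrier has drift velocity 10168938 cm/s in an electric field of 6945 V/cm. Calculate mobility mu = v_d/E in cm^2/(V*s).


Step 1: mu = v_d / E
Step 2: mu = 10168938 / 6945
Step 3: mu = 1464.21 cm^2/(V*s)

1464.21


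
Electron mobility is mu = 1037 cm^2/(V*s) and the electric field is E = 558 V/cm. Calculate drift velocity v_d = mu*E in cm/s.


Step 1: v_d = mu * E
Step 2: v_d = 1037 * 558 = 578646
Step 3: v_d = 5.79e+05 cm/s

5.79e+05


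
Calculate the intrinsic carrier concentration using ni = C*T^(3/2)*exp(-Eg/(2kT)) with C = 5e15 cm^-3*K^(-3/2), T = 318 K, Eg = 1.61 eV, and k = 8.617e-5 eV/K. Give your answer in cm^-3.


Step 1: Compute kT = 8.617e-5 * 318 = 0.02740206 eV
Step 2: Exponent = -Eg/(2kT) = -1.61/(2*0.02740206) = -29.37735
Step 3: T^(3/2) = 318^1.5 = 5670.75
Step 4: ni = 5e15 * 5670.75 * exp(-29.37735) = 4.95e+06 cm^-3

4.95e+06


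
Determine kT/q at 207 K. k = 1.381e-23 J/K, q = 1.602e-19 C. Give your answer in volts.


Step 1: kT = 1.381e-23 * 207 = 2.85867e-21 J
Step 2: Vt = kT/q = 2.85867e-21 / 1.602e-19
Step 3: Vt = 0.01784 V

0.01784


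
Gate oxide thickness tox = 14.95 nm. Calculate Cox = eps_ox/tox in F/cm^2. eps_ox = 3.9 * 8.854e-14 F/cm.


Step 1: eps_ox = 3.9 * 8.854e-14 = 3.45306e-13 F/cm
Step 2: tox in cm = 14.95 nm * 1e-7 = 1.4950e-06 cm
Step 3: Cox = 3.45306e-13 / 1.4950e-06 = 2.31e-07 F/cm^2

2.31e-07


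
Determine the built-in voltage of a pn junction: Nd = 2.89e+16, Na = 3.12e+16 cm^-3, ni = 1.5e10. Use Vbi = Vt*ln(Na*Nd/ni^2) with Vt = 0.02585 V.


Step 1: Compute Na*Nd/ni^2 = 3.12e+16 * 2.89e+16 / (1.5e10)^2 = 4.0075e+12
Step 2: ln(4.0075e+12) = 29.0192
Step 3: Vbi = 0.02585 * 29.0192 = 0.75 V

0.75


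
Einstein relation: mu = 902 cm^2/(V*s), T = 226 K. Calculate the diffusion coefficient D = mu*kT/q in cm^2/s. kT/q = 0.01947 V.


Step 1: D = mu * (kT/q)
Step 2: D = 902 * 0.01947
Step 3: D = 17.56 cm^2/s

17.56


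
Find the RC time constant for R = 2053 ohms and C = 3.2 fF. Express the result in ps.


Step 1: tau = R * C
Step 2: tau = 2053 * 3.2 fF = 2053 * 3.2e-15 F
Step 3: tau = 6.5696e-12 s = 6.5696 ps

6.5696


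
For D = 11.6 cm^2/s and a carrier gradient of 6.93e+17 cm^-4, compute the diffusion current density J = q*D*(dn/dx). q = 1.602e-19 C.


Step 1: J = q * D * (dn/dx)
Step 2: J = 1.602e-19 * 11.6 * 6.93e+17
Step 3: J = 1.29e+00 A/cm^2

1.29e+00


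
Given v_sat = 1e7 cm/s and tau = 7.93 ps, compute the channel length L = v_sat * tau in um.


Step 1: tau in seconds = 7.93 ps * 1e-12 = 7.9300e-12 s
Step 2: L = v_sat * tau = 1e7 * 7.9300e-12 = 7.9300e-05 cm
Step 3: L in um = 7.9300e-05 * 1e4 = 0.793 um

0.793


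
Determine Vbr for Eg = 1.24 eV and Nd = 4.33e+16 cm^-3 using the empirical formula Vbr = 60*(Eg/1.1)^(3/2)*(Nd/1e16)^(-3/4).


Step 1: Eg/1.1 = 1.24/1.1 = 1.127273
Step 2: (Eg/1.1)^1.5 = 1.127273^1.5 = 1.196861
Step 3: (Nd/1e16)^(-0.75) = (4.33)^(-0.75) = 0.333146
Step 4: Vbr = 60 * 1.196861 * 0.333146 = 23.9 V

23.9


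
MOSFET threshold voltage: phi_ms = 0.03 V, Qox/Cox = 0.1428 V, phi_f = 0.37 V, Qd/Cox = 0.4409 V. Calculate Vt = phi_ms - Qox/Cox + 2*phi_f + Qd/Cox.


Step 1: Vt = phi_ms - Qox/Cox + 2*phi_f + Qd/Cox
Step 2: Vt = 0.03 - 0.1428 + 2*0.37 + 0.4409
Step 3: Vt = 0.03 - 0.1428 + 0.74 + 0.4409
Step 4: Vt = 1.0681 V

1.0681


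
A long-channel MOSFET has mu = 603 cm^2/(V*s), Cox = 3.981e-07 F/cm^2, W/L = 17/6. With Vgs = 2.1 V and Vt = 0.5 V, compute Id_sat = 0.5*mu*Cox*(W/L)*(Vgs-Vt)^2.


Step 1: Overdrive voltage Vov = Vgs - Vt = 2.1 - 0.5 = 1.6 V
Step 2: W/L = 17/6 = 2.83333
Step 3: Id = 0.5 * 603 * 3.981e-07 * 2.83333 * 1.6^2
Step 4: Id = 8.71e-04 A

8.71e-04


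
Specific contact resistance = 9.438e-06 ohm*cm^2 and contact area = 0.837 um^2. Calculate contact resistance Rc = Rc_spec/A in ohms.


Step 1: Convert area to cm^2: 0.837 um^2 = 8.3700e-09 cm^2
Step 2: Rc = Rc_spec / A = 9.438e-06 / 8.3700e-09
Step 3: Rc = 1.13e+03 ohms

1.13e+03


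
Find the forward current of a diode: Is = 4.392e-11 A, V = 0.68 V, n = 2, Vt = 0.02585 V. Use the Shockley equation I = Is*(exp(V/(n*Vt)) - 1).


Step 1: V/(n*Vt) = 0.68/(2*0.02585) = 13.1528
Step 2: exp(13.1528) = 5.1545e+05
Step 3: I = 4.392e-11 * (5.1545e+05 - 1) = 2.26e-05 A

2.26e-05


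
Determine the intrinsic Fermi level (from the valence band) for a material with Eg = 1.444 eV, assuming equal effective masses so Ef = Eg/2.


Step 1: For an intrinsic semiconductor, the Fermi level sits at midgap.
Step 2: Ef = Eg / 2 = 1.444 / 2 = 0.722 eV

0.722


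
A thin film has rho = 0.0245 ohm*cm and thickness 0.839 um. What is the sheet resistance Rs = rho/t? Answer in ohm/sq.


Step 1: Convert thickness to cm: t = 0.839 um = 8.3900e-05 cm
Step 2: Rs = rho / t = 0.0245 / 8.3900e-05
Step 3: Rs = 292.0 ohm/sq

292.0


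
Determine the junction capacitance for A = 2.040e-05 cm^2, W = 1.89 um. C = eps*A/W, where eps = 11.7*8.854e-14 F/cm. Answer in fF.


Step 1: eps_Si = 11.7 * 8.854e-14 = 1.035918e-12 F/cm
Step 2: W in cm = 1.89 * 1e-4 = 1.89e-04 cm
Step 3: C = 1.035918e-12 * 2.040e-05 / 1.89e-04 = 1.118134e-13 F
Step 4: C = 111.81 fF

111.81


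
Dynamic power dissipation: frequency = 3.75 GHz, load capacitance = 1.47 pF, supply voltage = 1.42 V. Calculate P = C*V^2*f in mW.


Step 1: V^2 = 1.42^2 = 2.0164 V^2
Step 2: P = C*V^2*f = 1.47e-12 F * 2.0164 * 3.75e9 Hz
Step 3: P = 1.1115405e-02 W
Step 4: P = 11.115 mW

11.115


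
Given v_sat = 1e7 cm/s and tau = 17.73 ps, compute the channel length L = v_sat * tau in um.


Step 1: tau in seconds = 17.73 ps * 1e-12 = 1.7730e-11 s
Step 2: L = v_sat * tau = 1e7 * 1.7730e-11 = 1.7730e-04 cm
Step 3: L in um = 1.7730e-04 * 1e4 = 1.773 um

1.773


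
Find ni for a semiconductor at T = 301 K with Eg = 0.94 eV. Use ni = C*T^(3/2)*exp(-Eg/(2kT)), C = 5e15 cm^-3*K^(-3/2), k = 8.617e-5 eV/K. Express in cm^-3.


Step 1: Compute kT = 8.617e-5 * 301 = 0.02593717 eV
Step 2: Exponent = -Eg/(2kT) = -0.94/(2*0.02593717) = -18.12071
Step 3: T^(3/2) = 301^1.5 = 5222.15
Step 4: ni = 5e15 * 5222.15 * exp(-18.12071) = 3.52e+11 cm^-3

3.52e+11


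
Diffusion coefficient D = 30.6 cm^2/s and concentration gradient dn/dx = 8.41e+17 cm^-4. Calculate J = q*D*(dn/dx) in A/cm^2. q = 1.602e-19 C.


Step 1: J = q * D * (dn/dx)
Step 2: J = 1.602e-19 * 30.6 * 8.41e+17
Step 3: J = 4.12e+00 A/cm^2

4.12e+00


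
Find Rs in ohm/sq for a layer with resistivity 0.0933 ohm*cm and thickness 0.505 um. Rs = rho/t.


Step 1: Convert thickness to cm: t = 0.505 um = 5.0500e-05 cm
Step 2: Rs = rho / t = 0.0933 / 5.0500e-05
Step 3: Rs = 1847.5 ohm/sq

1847.5


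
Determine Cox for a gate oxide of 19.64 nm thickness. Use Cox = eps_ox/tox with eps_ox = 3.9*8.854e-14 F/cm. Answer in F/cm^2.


Step 1: eps_ox = 3.9 * 8.854e-14 = 3.45306e-13 F/cm
Step 2: tox in cm = 19.64 nm * 1e-7 = 1.9640e-06 cm
Step 3: Cox = 3.45306e-13 / 1.9640e-06 = 1.76e-07 F/cm^2

1.76e-07


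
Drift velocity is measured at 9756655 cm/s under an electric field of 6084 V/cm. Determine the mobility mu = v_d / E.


Step 1: mu = v_d / E
Step 2: mu = 9756655 / 6084
Step 3: mu = 1603.66 cm^2/(V*s)

1603.66


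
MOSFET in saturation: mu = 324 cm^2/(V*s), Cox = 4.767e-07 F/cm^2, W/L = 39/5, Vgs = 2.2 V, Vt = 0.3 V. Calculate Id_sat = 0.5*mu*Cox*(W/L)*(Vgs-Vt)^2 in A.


Step 1: Overdrive voltage Vov = Vgs - Vt = 2.2 - 0.3 = 1.9 V
Step 2: W/L = 39/5 = 7.8
Step 3: Id = 0.5 * 324 * 4.767e-07 * 7.8 * 1.9^2
Step 4: Id = 2.17e-03 A

2.17e-03


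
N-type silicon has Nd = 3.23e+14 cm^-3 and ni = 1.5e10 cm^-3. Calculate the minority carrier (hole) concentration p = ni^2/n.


Step 1: Since Nd >> ni, n ≈ Nd = 3.23e+14 cm^-3
Step 2: p = ni^2 / n = (1.5e10)^2 / 3.23e+14
Step 3: p = 2.25e20 / 3.23e+14 = 6.97e+05 cm^-3

6.97e+05


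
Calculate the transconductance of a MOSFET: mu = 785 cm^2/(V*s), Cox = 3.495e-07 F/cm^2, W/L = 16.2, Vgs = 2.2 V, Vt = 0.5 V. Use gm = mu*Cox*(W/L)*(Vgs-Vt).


Step 1: Vov = Vgs - Vt = 2.2 - 0.5 = 1.7 V
Step 2: gm = mu * Cox * (W/L) * Vov
Step 3: gm = 785 * 3.495e-07 * 16.2 * 1.7 = 7.56e-03 S

7.56e-03


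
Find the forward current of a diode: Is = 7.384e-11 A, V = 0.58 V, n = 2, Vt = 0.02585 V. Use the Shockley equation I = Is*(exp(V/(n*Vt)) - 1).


Step 1: V/(n*Vt) = 0.58/(2*0.02585) = 11.2186
Step 2: exp(11.2186) = 7.4503e+04
Step 3: I = 7.384e-11 * (7.4503e+04 - 1) = 5.50e-06 A

5.50e-06


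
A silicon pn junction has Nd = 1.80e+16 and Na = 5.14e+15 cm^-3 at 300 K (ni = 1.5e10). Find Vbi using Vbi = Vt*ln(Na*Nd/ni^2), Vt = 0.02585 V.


Step 1: Compute Na*Nd/ni^2 = 5.14e+15 * 1.80e+16 / (1.5e10)^2 = 4.1120e+11
Step 2: ln(4.1120e+11) = 26.7423
Step 3: Vbi = 0.02585 * 26.7423 = 0.691 V

0.691


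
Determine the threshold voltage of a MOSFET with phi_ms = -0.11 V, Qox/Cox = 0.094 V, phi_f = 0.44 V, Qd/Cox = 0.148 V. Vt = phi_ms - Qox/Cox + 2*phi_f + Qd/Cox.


Step 1: Vt = phi_ms - Qox/Cox + 2*phi_f + Qd/Cox
Step 2: Vt = -0.11 - 0.094 + 2*0.44 + 0.148
Step 3: Vt = -0.11 - 0.094 + 0.88 + 0.148
Step 4: Vt = 0.824 V

0.824


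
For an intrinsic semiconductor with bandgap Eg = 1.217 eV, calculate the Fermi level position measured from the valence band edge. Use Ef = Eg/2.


Step 1: For an intrinsic semiconductor, the Fermi level sits at midgap.
Step 2: Ef = Eg / 2 = 1.217 / 2 = 0.6085 eV

0.6085


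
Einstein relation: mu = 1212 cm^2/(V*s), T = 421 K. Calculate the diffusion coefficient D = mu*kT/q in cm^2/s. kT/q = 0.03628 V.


Step 1: D = mu * (kT/q)
Step 2: D = 1212 * 0.03628
Step 3: D = 43.97 cm^2/s

43.97


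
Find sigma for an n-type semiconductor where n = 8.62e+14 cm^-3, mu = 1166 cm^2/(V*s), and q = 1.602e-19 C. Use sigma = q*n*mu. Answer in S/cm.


Step 1: sigma = q * n * mu
Step 2: sigma = 1.602e-19 * 8.62e+14 * 1166
Step 3: sigma = 1.610e-01 S/cm

1.610e-01


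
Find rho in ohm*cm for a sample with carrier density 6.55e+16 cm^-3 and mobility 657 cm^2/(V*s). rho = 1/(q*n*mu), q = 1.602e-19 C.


Step 1: sigma = q * n * mu = 1.602e-19 * 6.55e+16 * 657 = 6.89397e+00 S/cm
Step 2: rho = 1 / sigma = 1 / 6.89397e+00 = 0.1451 ohm*cm

0.1451


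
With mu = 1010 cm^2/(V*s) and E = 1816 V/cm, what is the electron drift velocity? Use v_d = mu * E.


Step 1: v_d = mu * E
Step 2: v_d = 1010 * 1816 = 1834160
Step 3: v_d = 1.83e+06 cm/s

1.83e+06


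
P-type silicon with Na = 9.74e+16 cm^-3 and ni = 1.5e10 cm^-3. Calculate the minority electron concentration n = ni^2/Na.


Step 1: Majority hole concentration p ≈ Na = 9.74e+16 cm^-3
Step 2: n = ni^2 / Na = (1.5e10)^2 / 9.74e+16
Step 3: n = 2.31e+03 cm^-3

2.31e+03


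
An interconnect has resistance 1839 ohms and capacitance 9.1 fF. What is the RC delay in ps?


Step 1: tau = R * C
Step 2: tau = 1839 * 9.1 fF = 1839 * 9.1e-15 F
Step 3: tau = 1.67349e-11 s = 16.7349 ps

16.7349


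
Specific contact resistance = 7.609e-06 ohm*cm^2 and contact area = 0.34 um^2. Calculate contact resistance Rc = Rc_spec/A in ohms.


Step 1: Convert area to cm^2: 0.34 um^2 = 3.4000e-09 cm^2
Step 2: Rc = Rc_spec / A = 7.609e-06 / 3.4000e-09
Step 3: Rc = 2.24e+03 ohms

2.24e+03


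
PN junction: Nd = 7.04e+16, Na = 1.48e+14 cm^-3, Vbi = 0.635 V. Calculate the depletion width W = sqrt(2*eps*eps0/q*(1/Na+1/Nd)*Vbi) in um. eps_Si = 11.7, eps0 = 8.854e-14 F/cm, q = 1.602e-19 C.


Step 1: 1/Na + 1/Nd = 1/1.48e+14 + 1/7.04e+16 = 6.77096e-15
Step 2: 2*eps*eps0/q = 2*11.7*8.854e-14/1.602e-19 = 1.293281e+07
Step 3: W^2 = 1.293281e+07 * 6.77096e-15 * 0.635 = 5.56054e-08
Step 4: W = sqrt(5.56054e-08) = 2.358e-04 cm = 2.358 um

2.358


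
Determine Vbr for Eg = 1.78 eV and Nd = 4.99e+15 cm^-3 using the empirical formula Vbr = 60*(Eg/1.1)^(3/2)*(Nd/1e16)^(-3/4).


Step 1: Eg/1.1 = 1.78/1.1 = 1.618182
Step 2: (Eg/1.1)^1.5 = 1.618182^1.5 = 2.058453
Step 3: (Nd/1e16)^(-0.75) = (0.499)^(-0.75) = 1.684320
Step 4: Vbr = 60 * 2.058453 * 1.684320 = 208.0 V

208.0


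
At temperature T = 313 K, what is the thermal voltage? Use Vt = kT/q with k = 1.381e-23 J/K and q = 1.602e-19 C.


Step 1: kT = 1.381e-23 * 313 = 4.32253e-21 J
Step 2: Vt = kT/q = 4.32253e-21 / 1.602e-19
Step 3: Vt = 0.02698 V

0.02698


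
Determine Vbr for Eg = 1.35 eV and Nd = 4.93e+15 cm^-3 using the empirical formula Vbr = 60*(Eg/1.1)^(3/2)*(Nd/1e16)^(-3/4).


Step 1: Eg/1.1 = 1.35/1.1 = 1.227273
Step 2: (Eg/1.1)^1.5 = 1.227273^1.5 = 1.359602
Step 3: (Nd/1e16)^(-0.75) = (0.493)^(-0.75) = 1.699671
Step 4: Vbr = 60 * 1.359602 * 1.699671 = 138.7 V

138.7


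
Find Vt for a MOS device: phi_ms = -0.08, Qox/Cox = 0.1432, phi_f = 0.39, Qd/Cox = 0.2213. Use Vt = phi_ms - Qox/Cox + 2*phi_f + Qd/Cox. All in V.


Step 1: Vt = phi_ms - Qox/Cox + 2*phi_f + Qd/Cox
Step 2: Vt = -0.08 - 0.1432 + 2*0.39 + 0.2213
Step 3: Vt = -0.08 - 0.1432 + 0.78 + 0.2213
Step 4: Vt = 0.7781 V

0.7781


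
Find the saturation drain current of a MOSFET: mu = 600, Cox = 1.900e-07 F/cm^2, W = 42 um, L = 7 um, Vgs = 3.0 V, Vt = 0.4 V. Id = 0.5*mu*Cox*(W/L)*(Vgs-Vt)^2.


Step 1: Overdrive voltage Vov = Vgs - Vt = 3.0 - 0.4 = 2.6 V
Step 2: W/L = 42/7 = 6
Step 3: Id = 0.5 * 600 * 1.900e-07 * 6 * 2.6^2
Step 4: Id = 2.31e-03 A

2.31e-03


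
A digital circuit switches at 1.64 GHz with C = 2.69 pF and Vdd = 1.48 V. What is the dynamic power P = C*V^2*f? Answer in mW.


Step 1: V^2 = 1.48^2 = 2.1904 V^2
Step 2: P = C*V^2*f = 2.69e-12 F * 2.1904 * 1.64e9 Hz
Step 3: P = 9.66316864e-03 W
Step 4: P = 9.663 mW

9.663


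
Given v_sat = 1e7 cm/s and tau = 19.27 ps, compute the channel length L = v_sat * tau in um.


Step 1: tau in seconds = 19.27 ps * 1e-12 = 1.9270e-11 s
Step 2: L = v_sat * tau = 1e7 * 1.9270e-11 = 1.9270e-04 cm
Step 3: L in um = 1.9270e-04 * 1e4 = 1.927 um

1.927


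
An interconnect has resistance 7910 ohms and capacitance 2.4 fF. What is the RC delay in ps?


Step 1: tau = R * C
Step 2: tau = 7910 * 2.4 fF = 7910 * 2.4e-15 F
Step 3: tau = 1.8984e-11 s = 18.984 ps

18.984


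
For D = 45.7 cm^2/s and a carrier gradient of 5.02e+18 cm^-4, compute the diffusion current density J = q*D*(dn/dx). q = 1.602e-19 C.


Step 1: J = q * D * (dn/dx)
Step 2: J = 1.602e-19 * 45.7 * 5.02e+18
Step 3: J = 3.68e+01 A/cm^2

3.68e+01


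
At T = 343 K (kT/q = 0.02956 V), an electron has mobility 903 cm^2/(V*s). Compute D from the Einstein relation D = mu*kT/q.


Step 1: D = mu * (kT/q)
Step 2: D = 903 * 0.02956
Step 3: D = 26.69 cm^2/s

26.69


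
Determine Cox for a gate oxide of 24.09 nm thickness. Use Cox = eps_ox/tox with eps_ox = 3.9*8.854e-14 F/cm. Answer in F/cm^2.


Step 1: eps_ox = 3.9 * 8.854e-14 = 3.45306e-13 F/cm
Step 2: tox in cm = 24.09 nm * 1e-7 = 2.4090e-06 cm
Step 3: Cox = 3.45306e-13 / 2.4090e-06 = 1.43e-07 F/cm^2

1.43e-07


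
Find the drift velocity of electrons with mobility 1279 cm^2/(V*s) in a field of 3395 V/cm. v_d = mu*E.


Step 1: v_d = mu * E
Step 2: v_d = 1279 * 3395 = 4342205
Step 3: v_d = 4.34e+06 cm/s

4.34e+06


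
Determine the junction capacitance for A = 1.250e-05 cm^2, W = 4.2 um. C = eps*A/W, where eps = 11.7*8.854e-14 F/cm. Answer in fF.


Step 1: eps_Si = 11.7 * 8.854e-14 = 1.035918e-12 F/cm
Step 2: W in cm = 4.2 * 1e-4 = 4.20e-04 cm
Step 3: C = 1.035918e-12 * 1.250e-05 / 4.20e-04 = 3.083089e-14 F
Step 4: C = 30.83 fF

30.83


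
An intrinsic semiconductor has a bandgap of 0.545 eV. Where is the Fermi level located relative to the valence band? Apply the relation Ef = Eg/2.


Step 1: For an intrinsic semiconductor, the Fermi level sits at midgap.
Step 2: Ef = Eg / 2 = 0.545 / 2 = 0.2725 eV

0.2725


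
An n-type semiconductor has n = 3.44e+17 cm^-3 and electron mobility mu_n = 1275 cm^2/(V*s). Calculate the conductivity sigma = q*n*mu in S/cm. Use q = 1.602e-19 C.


Step 1: sigma = q * n * mu
Step 2: sigma = 1.602e-19 * 3.44e+17 * 1275
Step 3: sigma = 7.026e+01 S/cm

7.026e+01


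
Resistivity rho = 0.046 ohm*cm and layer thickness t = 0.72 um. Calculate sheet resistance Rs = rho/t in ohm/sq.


Step 1: Convert thickness to cm: t = 0.72 um = 7.2000e-05 cm
Step 2: Rs = rho / t = 0.046 / 7.2000e-05
Step 3: Rs = 638.9 ohm/sq

638.9


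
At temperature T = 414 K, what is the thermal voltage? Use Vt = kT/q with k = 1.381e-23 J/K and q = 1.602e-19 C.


Step 1: kT = 1.381e-23 * 414 = 5.71734e-21 J
Step 2: Vt = kT/q = 5.71734e-21 / 1.602e-19
Step 3: Vt = 0.03569 V

0.03569


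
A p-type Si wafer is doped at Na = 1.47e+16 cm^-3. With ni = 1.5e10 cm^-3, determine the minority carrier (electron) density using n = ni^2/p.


Step 1: Majority hole concentration p ≈ Na = 1.47e+16 cm^-3
Step 2: n = ni^2 / Na = (1.5e10)^2 / 1.47e+16
Step 3: n = 1.53e+04 cm^-3

1.53e+04


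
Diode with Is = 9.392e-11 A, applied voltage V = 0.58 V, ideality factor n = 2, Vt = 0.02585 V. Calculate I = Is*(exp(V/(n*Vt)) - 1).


Step 1: V/(n*Vt) = 0.58/(2*0.02585) = 11.2186
Step 2: exp(11.2186) = 7.4503e+04
Step 3: I = 9.392e-11 * (7.4503e+04 - 1) = 7.00e-06 A

7.00e-06


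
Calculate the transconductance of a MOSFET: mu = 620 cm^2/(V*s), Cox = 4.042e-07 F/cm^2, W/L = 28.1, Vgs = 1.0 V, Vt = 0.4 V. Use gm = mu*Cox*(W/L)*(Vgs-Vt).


Step 1: Vov = Vgs - Vt = 1.0 - 0.4 = 0.6 V
Step 2: gm = mu * Cox * (W/L) * Vov
Step 3: gm = 620 * 4.042e-07 * 28.1 * 0.6 = 4.23e-03 S

4.23e-03


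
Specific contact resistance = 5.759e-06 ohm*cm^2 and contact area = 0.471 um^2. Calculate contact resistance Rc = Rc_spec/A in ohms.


Step 1: Convert area to cm^2: 0.471 um^2 = 4.7100e-09 cm^2
Step 2: Rc = Rc_spec / A = 5.759e-06 / 4.7100e-09
Step 3: Rc = 1.22e+03 ohms

1.22e+03


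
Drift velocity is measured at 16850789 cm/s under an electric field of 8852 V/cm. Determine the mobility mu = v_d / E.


Step 1: mu = v_d / E
Step 2: mu = 16850789 / 8852
Step 3: mu = 1903.61 cm^2/(V*s)

1903.61


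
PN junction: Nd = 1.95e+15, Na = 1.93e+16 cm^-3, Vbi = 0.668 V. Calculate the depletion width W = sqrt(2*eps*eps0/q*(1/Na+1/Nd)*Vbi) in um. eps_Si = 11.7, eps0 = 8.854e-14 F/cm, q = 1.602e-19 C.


Step 1: 1/Na + 1/Nd = 1/1.93e+16 + 1/1.95e+15 = 5.64634e-16
Step 2: 2*eps*eps0/q = 2*11.7*8.854e-14/1.602e-19 = 1.293281e+07
Step 3: W^2 = 1.293281e+07 * 5.64634e-16 * 0.668 = 4.87794e-09
Step 4: W = sqrt(4.87794e-09) = 6.984e-05 cm = 0.6984 um

0.6984


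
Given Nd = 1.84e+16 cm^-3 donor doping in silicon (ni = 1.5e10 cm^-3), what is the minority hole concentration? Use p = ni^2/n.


Step 1: Since Nd >> ni, n ≈ Nd = 1.84e+16 cm^-3
Step 2: p = ni^2 / n = (1.5e10)^2 / 1.84e+16
Step 3: p = 2.25e20 / 1.84e+16 = 1.22e+04 cm^-3

1.22e+04


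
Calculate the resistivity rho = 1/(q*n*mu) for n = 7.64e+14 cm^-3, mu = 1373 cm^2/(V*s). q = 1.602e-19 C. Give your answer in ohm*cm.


Step 1: sigma = q * n * mu = 1.602e-19 * 7.64e+14 * 1373 = 1.68045e-01 S/cm
Step 2: rho = 1 / sigma = 1 / 1.68045e-01 = 5.951 ohm*cm

5.951


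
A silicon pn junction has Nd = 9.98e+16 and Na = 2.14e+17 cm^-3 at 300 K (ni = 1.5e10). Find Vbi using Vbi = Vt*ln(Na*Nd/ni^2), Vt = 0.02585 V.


Step 1: Compute Na*Nd/ni^2 = 2.14e+17 * 9.98e+16 / (1.5e10)^2 = 9.4921e+13
Step 2: ln(9.4921e+13) = 32.1841
Step 3: Vbi = 0.02585 * 32.1841 = 0.832 V

0.832


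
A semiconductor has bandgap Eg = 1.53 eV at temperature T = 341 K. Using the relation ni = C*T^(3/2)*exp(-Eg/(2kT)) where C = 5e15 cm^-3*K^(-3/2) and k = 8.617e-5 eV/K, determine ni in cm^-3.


Step 1: Compute kT = 8.617e-5 * 341 = 0.02938397 eV
Step 2: Exponent = -Eg/(2kT) = -1.53/(2*0.02938397) = -26.03460
Step 3: T^(3/2) = 341^1.5 = 6296.97
Step 4: ni = 5e15 * 6296.97 * exp(-26.03460) = 1.55e+08 cm^-3

1.55e+08


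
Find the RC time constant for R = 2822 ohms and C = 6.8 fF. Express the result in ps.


Step 1: tau = R * C
Step 2: tau = 2822 * 6.8 fF = 2822 * 6.8e-15 F
Step 3: tau = 1.91896e-11 s = 19.1896 ps

19.1896


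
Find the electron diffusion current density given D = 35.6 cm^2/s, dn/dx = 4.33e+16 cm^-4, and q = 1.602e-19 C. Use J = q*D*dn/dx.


Step 1: J = q * D * (dn/dx)
Step 2: J = 1.602e-19 * 35.6 * 4.33e+16
Step 3: J = 2.47e-01 A/cm^2

2.47e-01


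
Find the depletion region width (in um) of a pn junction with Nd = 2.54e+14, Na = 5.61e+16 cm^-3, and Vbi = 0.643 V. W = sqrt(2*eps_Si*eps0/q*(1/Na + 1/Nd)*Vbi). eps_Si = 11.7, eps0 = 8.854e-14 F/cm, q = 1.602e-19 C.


Step 1: 1/Na + 1/Nd = 1/5.61e+16 + 1/2.54e+14 = 3.95483e-15
Step 2: 2*eps*eps0/q = 2*11.7*8.854e-14/1.602e-19 = 1.293281e+07
Step 3: W^2 = 1.293281e+07 * 3.95483e-15 * 0.643 = 3.28876e-08
Step 4: W = sqrt(3.28876e-08) = 1.813e-04 cm = 1.813 um

1.813


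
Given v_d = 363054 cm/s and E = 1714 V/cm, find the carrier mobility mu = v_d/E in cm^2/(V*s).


Step 1: mu = v_d / E
Step 2: mu = 363054 / 1714
Step 3: mu = 211.82 cm^2/(V*s)

211.82


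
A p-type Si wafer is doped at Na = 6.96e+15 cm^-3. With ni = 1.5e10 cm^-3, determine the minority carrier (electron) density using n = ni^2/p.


Step 1: Majority hole concentration p ≈ Na = 6.96e+15 cm^-3
Step 2: n = ni^2 / Na = (1.5e10)^2 / 6.96e+15
Step 3: n = 3.23e+04 cm^-3

3.23e+04


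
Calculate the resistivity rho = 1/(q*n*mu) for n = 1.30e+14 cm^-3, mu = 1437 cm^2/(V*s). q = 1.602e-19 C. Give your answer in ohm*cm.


Step 1: sigma = q * n * mu = 1.602e-19 * 1.30e+14 * 1437 = 2.99270e-02 S/cm
Step 2: rho = 1 / sigma = 1 / 2.99270e-02 = 33.41 ohm*cm

33.41


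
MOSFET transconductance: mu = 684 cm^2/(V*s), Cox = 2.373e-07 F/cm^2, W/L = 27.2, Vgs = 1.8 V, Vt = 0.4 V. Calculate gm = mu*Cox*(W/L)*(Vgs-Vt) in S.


Step 1: Vov = Vgs - Vt = 1.8 - 0.4 = 1.4 V
Step 2: gm = mu * Cox * (W/L) * Vov
Step 3: gm = 684 * 2.373e-07 * 27.2 * 1.4 = 6.18e-03 S

6.18e-03


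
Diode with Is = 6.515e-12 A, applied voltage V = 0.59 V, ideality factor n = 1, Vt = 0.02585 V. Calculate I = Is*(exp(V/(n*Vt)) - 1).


Step 1: V/(n*Vt) = 0.59/(1*0.02585) = 22.8240
Step 2: exp(22.8240) = 8.1722e+09
Step 3: I = 6.515e-12 * (8.1722e+09 - 1) = 5.32e-02 A

5.32e-02


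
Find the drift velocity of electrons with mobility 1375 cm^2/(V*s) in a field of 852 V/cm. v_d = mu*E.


Step 1: v_d = mu * E
Step 2: v_d = 1375 * 852 = 1171500
Step 3: v_d = 1.17e+06 cm/s

1.17e+06


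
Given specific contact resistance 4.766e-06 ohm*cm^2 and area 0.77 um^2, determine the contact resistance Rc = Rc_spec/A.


Step 1: Convert area to cm^2: 0.77 um^2 = 7.7000e-09 cm^2
Step 2: Rc = Rc_spec / A = 4.766e-06 / 7.7000e-09
Step 3: Rc = 6.19e+02 ohms

6.19e+02


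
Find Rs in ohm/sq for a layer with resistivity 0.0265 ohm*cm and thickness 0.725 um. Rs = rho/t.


Step 1: Convert thickness to cm: t = 0.725 um = 7.2500e-05 cm
Step 2: Rs = rho / t = 0.0265 / 7.2500e-05
Step 3: Rs = 365.5 ohm/sq

365.5


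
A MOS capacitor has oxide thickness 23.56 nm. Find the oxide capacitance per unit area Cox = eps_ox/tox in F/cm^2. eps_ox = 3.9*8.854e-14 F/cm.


Step 1: eps_ox = 3.9 * 8.854e-14 = 3.45306e-13 F/cm
Step 2: tox in cm = 23.56 nm * 1e-7 = 2.3560e-06 cm
Step 3: Cox = 3.45306e-13 / 2.3560e-06 = 1.47e-07 F/cm^2

1.47e-07


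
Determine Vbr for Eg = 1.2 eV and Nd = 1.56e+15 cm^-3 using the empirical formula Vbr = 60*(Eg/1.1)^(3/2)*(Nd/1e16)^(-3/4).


Step 1: Eg/1.1 = 1.2/1.1 = 1.090909
Step 2: (Eg/1.1)^1.5 = 1.090909^1.5 = 1.139417
Step 3: (Nd/1e16)^(-0.75) = (0.156)^(-0.75) = 4.028622
Step 4: Vbr = 60 * 1.139417 * 4.028622 = 275.4 V

275.4


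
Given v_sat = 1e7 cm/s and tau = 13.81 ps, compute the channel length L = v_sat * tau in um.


Step 1: tau in seconds = 13.81 ps * 1e-12 = 1.3810e-11 s
Step 2: L = v_sat * tau = 1e7 * 1.3810e-11 = 1.3810e-04 cm
Step 3: L in um = 1.3810e-04 * 1e4 = 1.381 um

1.381


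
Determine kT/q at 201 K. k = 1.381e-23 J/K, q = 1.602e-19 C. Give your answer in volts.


Step 1: kT = 1.381e-23 * 201 = 2.77581e-21 J
Step 2: Vt = kT/q = 2.77581e-21 / 1.602e-19
Step 3: Vt = 0.01733 V

0.01733


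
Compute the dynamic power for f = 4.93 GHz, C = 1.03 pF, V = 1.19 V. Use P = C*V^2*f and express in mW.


Step 1: V^2 = 1.19^2 = 1.4161 V^2
Step 2: P = C*V^2*f = 1.03e-12 F * 1.4161 * 4.93e9 Hz
Step 3: P = 7.19081419e-03 W
Step 4: P = 7.191 mW

7.191


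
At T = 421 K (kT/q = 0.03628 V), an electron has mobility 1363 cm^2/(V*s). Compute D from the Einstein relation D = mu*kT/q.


Step 1: D = mu * (kT/q)
Step 2: D = 1363 * 0.03628
Step 3: D = 49.45 cm^2/s

49.45


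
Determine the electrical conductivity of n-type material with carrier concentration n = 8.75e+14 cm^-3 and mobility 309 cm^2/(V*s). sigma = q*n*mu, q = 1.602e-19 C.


Step 1: sigma = q * n * mu
Step 2: sigma = 1.602e-19 * 8.75e+14 * 309
Step 3: sigma = 4.331e-02 S/cm

4.331e-02


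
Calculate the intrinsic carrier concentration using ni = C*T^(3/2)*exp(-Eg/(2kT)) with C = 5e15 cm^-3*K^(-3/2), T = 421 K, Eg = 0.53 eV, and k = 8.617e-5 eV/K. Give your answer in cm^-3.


Step 1: Compute kT = 8.617e-5 * 421 = 0.03627757 eV
Step 2: Exponent = -Eg/(2kT) = -0.53/(2*0.03627757) = -7.30479
Step 3: T^(3/2) = 421^1.5 = 8638.20
Step 4: ni = 5e15 * 8638.20 * exp(-7.30479) = 2.90e+16 cm^-3

2.90e+16


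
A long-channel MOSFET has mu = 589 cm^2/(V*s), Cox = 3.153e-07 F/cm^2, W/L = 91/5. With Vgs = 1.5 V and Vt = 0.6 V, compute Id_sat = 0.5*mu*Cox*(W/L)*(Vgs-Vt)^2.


Step 1: Overdrive voltage Vov = Vgs - Vt = 1.5 - 0.6 = 0.9 V
Step 2: W/L = 91/5 = 18.2
Step 3: Id = 0.5 * 589 * 3.153e-07 * 18.2 * 0.9^2
Step 4: Id = 1.37e-03 A

1.37e-03


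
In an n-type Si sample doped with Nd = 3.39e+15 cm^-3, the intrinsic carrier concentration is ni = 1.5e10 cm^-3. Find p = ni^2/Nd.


Step 1: Since Nd >> ni, n ≈ Nd = 3.39e+15 cm^-3
Step 2: p = ni^2 / n = (1.5e10)^2 / 3.39e+15
Step 3: p = 2.25e20 / 3.39e+15 = 6.64e+04 cm^-3

6.64e+04


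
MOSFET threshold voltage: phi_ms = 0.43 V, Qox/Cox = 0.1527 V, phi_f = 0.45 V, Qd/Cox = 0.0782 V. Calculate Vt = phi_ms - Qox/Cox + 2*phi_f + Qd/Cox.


Step 1: Vt = phi_ms - Qox/Cox + 2*phi_f + Qd/Cox
Step 2: Vt = 0.43 - 0.1527 + 2*0.45 + 0.0782
Step 3: Vt = 0.43 - 0.1527 + 0.9 + 0.0782
Step 4: Vt = 1.2555 V

1.2555


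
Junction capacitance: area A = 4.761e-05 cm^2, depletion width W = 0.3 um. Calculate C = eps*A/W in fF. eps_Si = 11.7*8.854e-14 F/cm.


Step 1: eps_Si = 11.7 * 8.854e-14 = 1.035918e-12 F/cm
Step 2: W in cm = 0.3 * 1e-4 = 3.00e-05 cm
Step 3: C = 1.035918e-12 * 4.761e-05 / 3.00e-05 = 1.644002e-12 F
Step 4: C = 1644.0 fF

1644.0


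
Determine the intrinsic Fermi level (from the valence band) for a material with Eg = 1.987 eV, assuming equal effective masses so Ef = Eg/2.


Step 1: For an intrinsic semiconductor, the Fermi level sits at midgap.
Step 2: Ef = Eg / 2 = 1.987 / 2 = 0.9935 eV

0.9935


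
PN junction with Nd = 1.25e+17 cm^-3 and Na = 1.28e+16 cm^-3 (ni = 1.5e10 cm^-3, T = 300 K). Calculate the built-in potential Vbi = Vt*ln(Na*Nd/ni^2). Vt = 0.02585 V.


Step 1: Compute Na*Nd/ni^2 = 1.28e+16 * 1.25e+17 / (1.5e10)^2 = 7.1111e+12
Step 2: ln(7.1111e+12) = 29.5927
Step 3: Vbi = 0.02585 * 29.5927 = 0.765 V

0.765


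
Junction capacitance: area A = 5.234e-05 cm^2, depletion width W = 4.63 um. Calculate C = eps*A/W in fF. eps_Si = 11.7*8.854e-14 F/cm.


Step 1: eps_Si = 11.7 * 8.854e-14 = 1.035918e-12 F/cm
Step 2: W in cm = 4.63 * 1e-4 = 4.63e-04 cm
Step 3: C = 1.035918e-12 * 5.234e-05 / 4.63e-04 = 1.171057e-13 F
Step 4: C = 117.11 fF

117.11


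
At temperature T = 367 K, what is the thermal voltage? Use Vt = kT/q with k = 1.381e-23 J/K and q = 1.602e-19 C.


Step 1: kT = 1.381e-23 * 367 = 5.06827e-21 J
Step 2: Vt = kT/q = 5.06827e-21 / 1.602e-19
Step 3: Vt = 0.03164 V

0.03164


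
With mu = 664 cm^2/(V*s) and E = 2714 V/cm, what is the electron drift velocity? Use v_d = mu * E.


Step 1: v_d = mu * E
Step 2: v_d = 664 * 2714 = 1802096
Step 3: v_d = 1.80e+06 cm/s

1.80e+06


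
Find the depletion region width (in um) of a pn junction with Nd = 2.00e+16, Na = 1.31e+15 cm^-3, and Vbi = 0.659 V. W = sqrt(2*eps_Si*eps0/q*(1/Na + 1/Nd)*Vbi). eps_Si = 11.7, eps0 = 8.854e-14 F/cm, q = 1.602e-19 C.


Step 1: 1/Na + 1/Nd = 1/1.31e+15 + 1/2.00e+16 = 8.13359e-16
Step 2: 2*eps*eps0/q = 2*11.7*8.854e-14/1.602e-19 = 1.293281e+07
Step 3: W^2 = 1.293281e+07 * 8.13359e-16 * 0.659 = 6.93203e-09
Step 4: W = sqrt(6.93203e-09) = 8.326e-05 cm = 0.8326 um

0.8326


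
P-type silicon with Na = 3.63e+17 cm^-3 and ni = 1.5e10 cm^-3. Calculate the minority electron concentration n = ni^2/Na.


Step 1: Majority hole concentration p ≈ Na = 3.63e+17 cm^-3
Step 2: n = ni^2 / Na = (1.5e10)^2 / 3.63e+17
Step 3: n = 6.20e+02 cm^-3

6.20e+02


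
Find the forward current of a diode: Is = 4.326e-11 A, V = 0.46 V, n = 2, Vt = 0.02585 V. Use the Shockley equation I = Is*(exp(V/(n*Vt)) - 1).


Step 1: V/(n*Vt) = 0.46/(2*0.02585) = 8.8975
Step 2: exp(8.8975) = 7.3137e+03
Step 3: I = 4.326e-11 * (7.3137e+03 - 1) = 3.16e-07 A

3.16e-07


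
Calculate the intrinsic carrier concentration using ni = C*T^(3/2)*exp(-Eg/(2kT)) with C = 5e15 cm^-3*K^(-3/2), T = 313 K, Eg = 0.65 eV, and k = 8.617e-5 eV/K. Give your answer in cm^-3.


Step 1: Compute kT = 8.617e-5 * 313 = 0.02697121 eV
Step 2: Exponent = -Eg/(2kT) = -0.65/(2*0.02697121) = -12.04989
Step 3: T^(3/2) = 313^1.5 = 5537.54
Step 4: ni = 5e15 * 5537.54 * exp(-12.04989) = 1.62e+14 cm^-3

1.62e+14


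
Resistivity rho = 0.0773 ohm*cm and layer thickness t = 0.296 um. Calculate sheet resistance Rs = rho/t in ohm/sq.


Step 1: Convert thickness to cm: t = 0.296 um = 2.9600e-05 cm
Step 2: Rs = rho / t = 0.0773 / 2.9600e-05
Step 3: Rs = 2611.5 ohm/sq

2611.5


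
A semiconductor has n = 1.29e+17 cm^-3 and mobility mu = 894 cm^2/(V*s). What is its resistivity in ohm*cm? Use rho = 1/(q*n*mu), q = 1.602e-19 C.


Step 1: sigma = q * n * mu = 1.602e-19 * 1.29e+17 * 894 = 1.84752e+01 S/cm
Step 2: rho = 1 / sigma = 1 / 1.84752e+01 = 0.05413 ohm*cm

0.05413


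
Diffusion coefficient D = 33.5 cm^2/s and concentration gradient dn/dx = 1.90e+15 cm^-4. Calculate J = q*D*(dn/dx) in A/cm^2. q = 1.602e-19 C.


Step 1: J = q * D * (dn/dx)
Step 2: J = 1.602e-19 * 33.5 * 1.90e+15
Step 3: J = 1.02e-02 A/cm^2

1.02e-02


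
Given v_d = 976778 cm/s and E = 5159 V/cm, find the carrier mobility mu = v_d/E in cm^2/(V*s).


Step 1: mu = v_d / E
Step 2: mu = 976778 / 5159
Step 3: mu = 189.33 cm^2/(V*s)

189.33


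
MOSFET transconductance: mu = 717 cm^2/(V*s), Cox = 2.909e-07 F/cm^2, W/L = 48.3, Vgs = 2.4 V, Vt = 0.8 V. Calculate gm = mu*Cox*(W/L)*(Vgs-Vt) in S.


Step 1: Vov = Vgs - Vt = 2.4 - 0.8 = 1.6 V
Step 2: gm = mu * Cox * (W/L) * Vov
Step 3: gm = 717 * 2.909e-07 * 48.3 * 1.6 = 1.61e-02 S

1.61e-02


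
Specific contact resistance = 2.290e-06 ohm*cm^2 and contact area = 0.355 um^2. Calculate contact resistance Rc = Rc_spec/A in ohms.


Step 1: Convert area to cm^2: 0.355 um^2 = 3.5500e-09 cm^2
Step 2: Rc = Rc_spec / A = 2.290e-06 / 3.5500e-09
Step 3: Rc = 6.45e+02 ohms

6.45e+02


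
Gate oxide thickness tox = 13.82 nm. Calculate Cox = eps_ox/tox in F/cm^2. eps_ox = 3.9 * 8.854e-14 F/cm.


Step 1: eps_ox = 3.9 * 8.854e-14 = 3.45306e-13 F/cm
Step 2: tox in cm = 13.82 nm * 1e-7 = 1.3820e-06 cm
Step 3: Cox = 3.45306e-13 / 1.3820e-06 = 2.50e-07 F/cm^2

2.50e-07


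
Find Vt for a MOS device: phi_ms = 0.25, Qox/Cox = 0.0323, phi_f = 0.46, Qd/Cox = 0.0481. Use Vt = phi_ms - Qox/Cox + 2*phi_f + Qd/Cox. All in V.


Step 1: Vt = phi_ms - Qox/Cox + 2*phi_f + Qd/Cox
Step 2: Vt = 0.25 - 0.0323 + 2*0.46 + 0.0481
Step 3: Vt = 0.25 - 0.0323 + 0.92 + 0.0481
Step 4: Vt = 1.1858 V

1.1858


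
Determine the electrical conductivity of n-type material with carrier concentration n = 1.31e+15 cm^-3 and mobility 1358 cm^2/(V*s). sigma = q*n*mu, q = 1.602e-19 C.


Step 1: sigma = q * n * mu
Step 2: sigma = 1.602e-19 * 1.31e+15 * 1358
Step 3: sigma = 2.850e-01 S/cm

2.850e-01


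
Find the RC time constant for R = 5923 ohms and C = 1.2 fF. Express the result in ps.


Step 1: tau = R * C
Step 2: tau = 5923 * 1.2 fF = 5923 * 1.2e-15 F
Step 3: tau = 7.1076e-12 s = 7.1076 ps

7.1076


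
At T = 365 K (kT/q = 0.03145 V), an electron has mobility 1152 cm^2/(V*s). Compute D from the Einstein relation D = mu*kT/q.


Step 1: D = mu * (kT/q)
Step 2: D = 1152 * 0.03145
Step 3: D = 36.23 cm^2/s

36.23


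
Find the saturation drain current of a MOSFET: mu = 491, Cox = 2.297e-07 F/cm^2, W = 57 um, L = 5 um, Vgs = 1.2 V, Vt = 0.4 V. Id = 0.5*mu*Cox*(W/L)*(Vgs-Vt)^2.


Step 1: Overdrive voltage Vov = Vgs - Vt = 1.2 - 0.4 = 0.8 V
Step 2: W/L = 57/5 = 11.4
Step 3: Id = 0.5 * 491 * 2.297e-07 * 11.4 * 0.8^2
Step 4: Id = 4.11e-04 A

4.11e-04


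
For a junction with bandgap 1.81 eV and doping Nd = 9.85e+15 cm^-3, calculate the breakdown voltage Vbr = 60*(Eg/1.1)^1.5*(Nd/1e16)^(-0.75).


Step 1: Eg/1.1 = 1.81/1.1 = 1.645455
Step 2: (Eg/1.1)^1.5 = 1.645455^1.5 = 2.110712
Step 3: (Nd/1e16)^(-0.75) = (0.985)^(-0.75) = 1.011400
Step 4: Vbr = 60 * 2.110712 * 1.011400 = 128.1 V

128.1


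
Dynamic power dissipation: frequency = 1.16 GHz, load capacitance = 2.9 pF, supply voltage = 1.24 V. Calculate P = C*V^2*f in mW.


Step 1: V^2 = 1.24^2 = 1.5376 V^2
Step 2: P = C*V^2*f = 2.9e-12 F * 1.5376 * 1.16e9 Hz
Step 3: P = 5.1724864e-03 W
Step 4: P = 5.172 mW

5.172


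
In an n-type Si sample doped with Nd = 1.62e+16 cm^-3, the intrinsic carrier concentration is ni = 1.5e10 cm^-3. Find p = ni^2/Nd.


Step 1: Since Nd >> ni, n ≈ Nd = 1.62e+16 cm^-3
Step 2: p = ni^2 / n = (1.5e10)^2 / 1.62e+16
Step 3: p = 2.25e20 / 1.62e+16 = 1.39e+04 cm^-3

1.39e+04
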